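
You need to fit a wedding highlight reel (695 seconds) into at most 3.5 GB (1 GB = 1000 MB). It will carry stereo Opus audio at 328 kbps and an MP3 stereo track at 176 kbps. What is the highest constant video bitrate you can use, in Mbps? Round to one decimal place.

39.8 Mbps

Budget: 3.5 GB = 28000.0 Mb.
Total bitrate budget: 28000.0 Mb / 695 s = 40.288 Mbps.
Audio total: 328 + 176 = 504 kbps = 0.504 Mbps.
Video: 40.288 − 0.504 = 39.784 Mbps.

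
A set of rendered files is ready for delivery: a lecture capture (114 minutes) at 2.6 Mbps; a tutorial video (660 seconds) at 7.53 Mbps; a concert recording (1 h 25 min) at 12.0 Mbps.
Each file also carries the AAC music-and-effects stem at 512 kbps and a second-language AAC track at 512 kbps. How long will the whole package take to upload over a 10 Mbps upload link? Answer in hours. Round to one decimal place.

2.7 hours

Audio total: 512 + 512 = 1024 kbps = 1.024 Mbps.
lecture capture: 3.624 Mbps × 6840 s = 24788.2 Mb
tutorial video: 8.554 Mbps × 660 s = 5645.6 Mb
concert recording: 13.024 Mbps × 5100 s = 66422.4 Mb
Total: 96856.2 Mb = 12107.0 MB.
At 10 Mbps: 96856.2 / 10 = 9686 s ≈ 2.69 hours.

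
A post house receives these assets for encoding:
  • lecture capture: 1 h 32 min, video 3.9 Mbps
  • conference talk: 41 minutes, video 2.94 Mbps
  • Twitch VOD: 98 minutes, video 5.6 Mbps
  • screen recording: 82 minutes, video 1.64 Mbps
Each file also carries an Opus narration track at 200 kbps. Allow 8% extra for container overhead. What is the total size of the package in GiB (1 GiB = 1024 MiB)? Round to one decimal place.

9.2 GiB

Audio: 200 kbps = 0.200 Mbps.
lecture capture: 4.100 Mbps × 5520 s × 1.08 = 24442.6 Mb
conference talk: 3.140 Mbps × 2460 s × 1.08 = 8342.4 Mb
Twitch VOD: 5.800 Mbps × 5880 s × 1.08 = 36832.3 Mb
screen recording: 1.840 Mbps × 4920 s × 1.08 = 9777.0 Mb
Total: 79394.3 Mb = 9924.3 MB.
= 9.243 GiB.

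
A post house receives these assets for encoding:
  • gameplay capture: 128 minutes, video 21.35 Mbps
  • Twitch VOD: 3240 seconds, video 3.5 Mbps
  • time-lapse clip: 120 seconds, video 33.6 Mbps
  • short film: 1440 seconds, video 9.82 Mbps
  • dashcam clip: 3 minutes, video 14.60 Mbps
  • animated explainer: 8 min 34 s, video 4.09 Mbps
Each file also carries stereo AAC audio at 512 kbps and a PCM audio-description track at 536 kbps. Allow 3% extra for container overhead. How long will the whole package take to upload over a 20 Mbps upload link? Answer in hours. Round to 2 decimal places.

3.03 hours

Audio total: 512 + 536 = 1048 kbps = 1.048 Mbps.
gameplay capture: 22.398 Mbps × 7680 s × 1.03 = 177177.1 Mb
Twitch VOD: 4.548 Mbps × 3240 s × 1.03 = 15177.6 Mb
time-lapse clip: 34.648 Mbps × 120 s × 1.03 = 4282.5 Mb
short film: 10.868 Mbps × 1440 s × 1.03 = 16119.4 Mb
dashcam clip: 15.648 Mbps × 180 s × 1.03 = 2901.1 Mb
animated explainer: 5.138 Mbps × 514 s × 1.03 = 2720.2 Mb
Total: 218377.9 Mb = 27297.2 MB.
At 20 Mbps: 218377.9 / 20 = 10919 s ≈ 3.03 hours.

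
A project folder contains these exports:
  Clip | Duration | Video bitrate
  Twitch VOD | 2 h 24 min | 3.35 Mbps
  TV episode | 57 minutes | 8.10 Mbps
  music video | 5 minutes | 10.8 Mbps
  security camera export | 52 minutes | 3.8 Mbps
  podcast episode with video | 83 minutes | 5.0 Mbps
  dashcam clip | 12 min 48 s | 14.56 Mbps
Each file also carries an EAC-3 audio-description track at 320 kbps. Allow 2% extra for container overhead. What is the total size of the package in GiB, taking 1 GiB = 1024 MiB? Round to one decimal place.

13.6 GiB

Audio: 320 kbps = 0.320 Mbps.
Twitch VOD: 3.670 Mbps × 8640 s × 1.02 = 32343.0 Mb
TV episode: 8.420 Mbps × 3420 s × 1.02 = 29372.3 Mb
music video: 11.120 Mbps × 300 s × 1.02 = 3402.7 Mb
security camera export: 4.120 Mbps × 3120 s × 1.02 = 13111.5 Mb
podcast episode with video: 5.320 Mbps × 4980 s × 1.02 = 27023.5 Mb
dashcam clip: 14.880 Mbps × 768 s × 1.02 = 11656.4 Mb
Total: 116909.4 Mb = 14613.7 MB.
= 13.61 GiB.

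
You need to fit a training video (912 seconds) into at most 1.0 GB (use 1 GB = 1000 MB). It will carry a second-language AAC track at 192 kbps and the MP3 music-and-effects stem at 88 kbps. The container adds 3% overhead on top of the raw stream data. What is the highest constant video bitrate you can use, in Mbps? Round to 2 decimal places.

Budget: 1.0 GB = 8000.0 Mb.
Stream payload after overhead: 8000.0 / 1.03 = 7767.0 Mb.
Total bitrate budget: 7767.0 Mb / 912 s = 8.516 Mbps.
Audio total: 192 + 88 = 280 kbps = 0.280 Mbps.
Video: 8.516 − 0.280 = 8.236 Mbps.

8.24 Mbps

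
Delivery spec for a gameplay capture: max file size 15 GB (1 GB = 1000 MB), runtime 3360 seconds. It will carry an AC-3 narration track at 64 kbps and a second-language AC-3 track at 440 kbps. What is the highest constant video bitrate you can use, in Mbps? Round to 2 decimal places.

35.21 Mbps

Budget: 15 GB = 120000.0 Mb.
Total bitrate budget: 120000.0 Mb / 3360 s = 35.714 Mbps.
Audio total: 64 + 440 = 504 kbps = 0.504 Mbps.
Video: 35.714 − 0.504 = 35.210 Mbps.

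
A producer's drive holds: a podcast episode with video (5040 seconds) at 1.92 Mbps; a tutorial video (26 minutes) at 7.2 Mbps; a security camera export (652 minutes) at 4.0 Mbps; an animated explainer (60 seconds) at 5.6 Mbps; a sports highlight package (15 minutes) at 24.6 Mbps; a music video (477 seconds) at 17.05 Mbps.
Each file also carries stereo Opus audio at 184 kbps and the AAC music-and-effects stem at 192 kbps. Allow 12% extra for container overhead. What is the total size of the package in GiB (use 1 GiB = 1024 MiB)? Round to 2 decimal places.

29.43 GiB

Audio total: 184 + 192 = 376 kbps = 0.376 Mbps.
podcast episode with video: 2.296 Mbps × 5040 s × 1.12 = 12960.5 Mb
tutorial video: 7.576 Mbps × 1560 s × 1.12 = 13236.8 Mb
security camera export: 4.376 Mbps × 39120 s × 1.12 = 191731.8 Mb
animated explainer: 5.976 Mbps × 60 s × 1.12 = 401.6 Mb
sports highlight package: 24.976 Mbps × 900 s × 1.12 = 25175.8 Mb
music video: 17.426 Mbps × 477 s × 1.12 = 9309.7 Mb
Total: 252816.1 Mb = 31602.0 MB.
= 29.43 GiB.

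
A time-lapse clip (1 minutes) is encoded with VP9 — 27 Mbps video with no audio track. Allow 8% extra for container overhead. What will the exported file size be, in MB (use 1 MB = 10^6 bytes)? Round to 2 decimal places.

218.70 MB

Total bitrate: 27 Mbps.
Stream data: 27.000 Mbps × 60 s = 1620.0 Mb.
With 8% container overhead: ×1.08.
1,750 Mb ÷ 8 = 218.7 MB → 218.7 MB.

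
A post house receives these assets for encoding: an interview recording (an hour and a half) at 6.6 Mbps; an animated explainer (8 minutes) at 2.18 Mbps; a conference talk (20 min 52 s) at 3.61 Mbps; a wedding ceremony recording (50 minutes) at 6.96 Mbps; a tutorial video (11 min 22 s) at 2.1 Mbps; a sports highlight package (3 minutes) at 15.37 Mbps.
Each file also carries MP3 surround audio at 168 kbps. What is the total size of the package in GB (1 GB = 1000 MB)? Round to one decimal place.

8.5 GB

Audio: 168 kbps = 0.168 Mbps.
interview recording: 6.768 Mbps × 5400 s = 36547.2 Mb
animated explainer: 2.348 Mbps × 480 s = 1127.0 Mb
conference talk: 3.778 Mbps × 1252 s = 4730.1 Mb
wedding ceremony recording: 7.128 Mbps × 3000 s = 21384.0 Mb
tutorial video: 2.268 Mbps × 682 s = 1546.8 Mb
sports highlight package: 15.538 Mbps × 180 s = 2796.8 Mb
Total: 68131.9 Mb = 8516.5 MB.
= 8.516 GB.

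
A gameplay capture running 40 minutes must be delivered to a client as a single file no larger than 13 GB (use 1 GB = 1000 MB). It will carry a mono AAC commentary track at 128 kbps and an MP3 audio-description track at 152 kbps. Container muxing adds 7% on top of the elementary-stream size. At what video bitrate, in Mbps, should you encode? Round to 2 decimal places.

Budget: 13 GB = 104000.0 Mb.
Stream payload after overhead: 104000.0 / 1.07 = 97196.3 Mb.
40 min = 2400 s
Total bitrate budget: 97196.3 Mb / 2400 s = 40.498 Mbps.
Audio total: 128 + 152 = 280 kbps = 0.280 Mbps.
Video: 40.498 − 0.280 = 40.218 Mbps.

40.22 Mbps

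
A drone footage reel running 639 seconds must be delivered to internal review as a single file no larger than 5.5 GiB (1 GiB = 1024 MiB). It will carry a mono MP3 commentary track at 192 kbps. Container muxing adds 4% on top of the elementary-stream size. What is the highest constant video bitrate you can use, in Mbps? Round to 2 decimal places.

Budget: 5.5 GiB = 47244.6 Mb.
Stream payload after overhead: 47244.6 / 1.04 = 45427.5 Mb.
Total bitrate budget: 45427.5 Mb / 639 s = 71.092 Mbps.
Audio: 192 kbps = 0.192 Mbps.
Video: 71.092 − 0.192 = 70.900 Mbps.

70.90 Mbps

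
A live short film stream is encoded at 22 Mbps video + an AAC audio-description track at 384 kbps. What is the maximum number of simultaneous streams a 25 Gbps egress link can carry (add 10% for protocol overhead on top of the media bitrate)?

1015

Audio: 384 kbps = 0.384 Mbps.
Per-viewer media rate: 22.384 Mbps.
On the wire with 10% overhead: 24.622 Mbps.
25 Gbps = 25,000 Mbps; 25,000 / 24.622 = 1015.34 → 1015 viewers.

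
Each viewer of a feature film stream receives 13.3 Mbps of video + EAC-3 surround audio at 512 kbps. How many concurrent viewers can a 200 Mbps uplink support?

Audio: 512 kbps = 0.512 Mbps.
Per-viewer media rate: 13.812 Mbps.
200 Mbps = 200.0 Mbps; 200.0 / 13.812 = 14.48 → 14 viewers.

14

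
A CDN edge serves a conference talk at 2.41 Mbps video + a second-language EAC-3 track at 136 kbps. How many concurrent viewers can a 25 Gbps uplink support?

Audio: 136 kbps = 0.136 Mbps.
Per-viewer media rate: 2.546 Mbps.
25 Gbps = 25,000 Mbps; 25,000 / 2.546 = 9819.32 → 9819 viewers.

9819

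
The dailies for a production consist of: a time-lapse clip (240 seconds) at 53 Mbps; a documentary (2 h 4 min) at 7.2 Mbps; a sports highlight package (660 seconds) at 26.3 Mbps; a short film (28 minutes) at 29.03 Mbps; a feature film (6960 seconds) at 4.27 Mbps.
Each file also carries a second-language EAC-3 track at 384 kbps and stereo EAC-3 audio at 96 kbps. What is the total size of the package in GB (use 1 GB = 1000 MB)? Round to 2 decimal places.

21.29 GB

Audio total: 384 + 96 = 480 kbps = 0.480 Mbps.
time-lapse clip: 53.480 Mbps × 240 s = 12835.2 Mb
documentary: 7.680 Mbps × 7440 s = 57139.2 Mb
sports highlight package: 26.780 Mbps × 660 s = 17674.8 Mb
short film: 29.510 Mbps × 1680 s = 49576.8 Mb
feature film: 4.750 Mbps × 6960 s = 33060.0 Mb
Total: 170286.0 Mb = 21285.8 MB.
= 21.29 GB.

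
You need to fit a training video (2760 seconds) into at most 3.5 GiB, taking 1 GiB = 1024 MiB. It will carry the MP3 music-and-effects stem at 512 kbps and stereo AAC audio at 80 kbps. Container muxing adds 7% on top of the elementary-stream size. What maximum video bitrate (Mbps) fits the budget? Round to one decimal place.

9.6 Mbps

Budget: 3.5 GiB = 30064.8 Mb.
Stream payload after overhead: 30064.8 / 1.07 = 28097.9 Mb.
Total bitrate budget: 28097.9 Mb / 2760 s = 10.180 Mbps.
Audio total: 512 + 80 = 592 kbps = 0.592 Mbps.
Video: 10.180 − 0.592 = 9.588 Mbps.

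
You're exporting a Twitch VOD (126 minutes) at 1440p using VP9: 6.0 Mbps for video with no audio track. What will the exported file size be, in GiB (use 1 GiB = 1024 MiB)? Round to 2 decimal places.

5.28 GiB

126 min = 7560 s
Total bitrate: 6.0 Mbps.
Stream data: 6.000 Mbps × 7560 s = 45360.0 Mb.
45,360 Mb = 5,670,000,000 bytes ÷ 1,073,741,824 = 5.281 GiB.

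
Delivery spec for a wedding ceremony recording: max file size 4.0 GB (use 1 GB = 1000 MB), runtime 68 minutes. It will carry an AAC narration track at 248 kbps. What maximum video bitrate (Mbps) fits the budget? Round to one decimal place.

7.6 Mbps

Budget: 4.0 GB = 32000.0 Mb.
68 min = 4080 s
Total bitrate budget: 32000.0 Mb / 4080 s = 7.843 Mbps.
Audio: 248 kbps = 0.248 Mbps.
Video: 7.843 − 0.248 = 7.595 Mbps.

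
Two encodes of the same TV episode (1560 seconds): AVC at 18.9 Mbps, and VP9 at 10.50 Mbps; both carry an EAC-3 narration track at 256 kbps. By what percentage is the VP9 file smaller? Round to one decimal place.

Audio: 256 kbps = 0.256 Mbps.
AVC: 19.156 Mbps × 1560 s = 29883.4 Mb = 3.479 GiB.
VP9: 10.756 Mbps × 1560 s = 16779.4 Mb = 1.953 GiB.
Reduction: (1 − 1.953/3.479) × 100 = 43.85%.

43.9%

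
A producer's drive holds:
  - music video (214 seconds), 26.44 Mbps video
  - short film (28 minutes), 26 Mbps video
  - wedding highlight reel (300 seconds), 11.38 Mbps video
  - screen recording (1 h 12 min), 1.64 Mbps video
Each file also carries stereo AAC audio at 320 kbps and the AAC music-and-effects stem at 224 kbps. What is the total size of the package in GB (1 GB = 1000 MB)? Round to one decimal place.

Audio total: 320 + 224 = 544 kbps = 0.544 Mbps.
music video: 26.984 Mbps × 214 s = 5774.6 Mb
short film: 26.544 Mbps × 1680 s = 44593.9 Mb
wedding highlight reel: 11.924 Mbps × 300 s = 3577.2 Mb
screen recording: 2.184 Mbps × 4320 s = 9434.9 Mb
Total: 63380.6 Mb = 7922.6 MB.
= 7.923 GB.

7.9 GB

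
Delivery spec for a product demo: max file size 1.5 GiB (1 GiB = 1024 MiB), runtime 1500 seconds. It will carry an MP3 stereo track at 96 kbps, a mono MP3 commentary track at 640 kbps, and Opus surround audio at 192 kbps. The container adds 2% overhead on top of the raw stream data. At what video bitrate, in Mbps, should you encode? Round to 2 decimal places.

7.49 Mbps

Budget: 1.5 GiB = 12884.9 Mb.
Stream payload after overhead: 12884.9 / 1.02 = 12632.3 Mb.
Total bitrate budget: 12632.3 Mb / 1500 s = 8.422 Mbps.
Audio total: 96 + 640 + 192 = 928 kbps = 0.928 Mbps.
Video: 8.422 − 0.928 = 7.494 Mbps.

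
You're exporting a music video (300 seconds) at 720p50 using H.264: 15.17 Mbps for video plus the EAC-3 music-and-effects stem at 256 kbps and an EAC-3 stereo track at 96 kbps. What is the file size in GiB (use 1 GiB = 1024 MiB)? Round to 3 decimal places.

Audio total: 256 + 96 = 352 kbps = 0.352 Mbps.
Total bitrate: 15.17 + 0.352 = 15.522 Mbps.
Stream data: 15.522 Mbps × 300 s = 4656.6 Mb.
4,657 Mb = 582,075,000 bytes ÷ 1,073,741,824 = 0.5421 GiB.

0.542 GiB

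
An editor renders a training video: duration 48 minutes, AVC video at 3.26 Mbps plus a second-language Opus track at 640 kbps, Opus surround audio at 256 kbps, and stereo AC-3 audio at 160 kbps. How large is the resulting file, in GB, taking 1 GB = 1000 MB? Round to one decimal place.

1.6 GB

48 min = 2880 s
Audio total: 640 + 256 + 160 = 1056 kbps = 1.056 Mbps.
Total bitrate: 3.26 + 1.056 = 4.316 Mbps.
Stream data: 4.316 Mbps × 2880 s = 12430.1 Mb.
12,430 Mb ÷ 8 = 1,554 MB → 1.554 GB.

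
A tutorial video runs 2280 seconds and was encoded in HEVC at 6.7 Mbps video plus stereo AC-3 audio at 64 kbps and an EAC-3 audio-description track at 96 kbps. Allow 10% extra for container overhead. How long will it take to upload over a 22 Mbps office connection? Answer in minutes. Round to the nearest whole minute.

Audio total: 64 + 96 = 160 kbps = 0.160 Mbps.
Total bitrate: 6.860 Mbps.
File: 6.860 Mbps × 2280 s = 15640.8 Mb.
With 10% container overhead: ×1.10. → 17204.9 Mb.
At 22 Mbps: 17204.9 / 22 = 782.0 s ≈ 13 minutes.

13 minutes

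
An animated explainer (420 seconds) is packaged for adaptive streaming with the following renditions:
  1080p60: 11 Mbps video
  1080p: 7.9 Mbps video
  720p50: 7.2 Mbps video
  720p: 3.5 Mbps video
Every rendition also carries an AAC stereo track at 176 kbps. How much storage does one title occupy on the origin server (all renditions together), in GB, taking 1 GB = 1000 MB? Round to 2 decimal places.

Audio: 176 kbps = 0.176 Mbps.
Sum of rendition bitrates: (11+0.176) + (7.9+0.176) + (7.2+0.176) + (3.5+0.176) = 30.304 Mbps.
× 420 s = 12,728 Mb = 1,591 MB = 1.591 GB.

1.59 GB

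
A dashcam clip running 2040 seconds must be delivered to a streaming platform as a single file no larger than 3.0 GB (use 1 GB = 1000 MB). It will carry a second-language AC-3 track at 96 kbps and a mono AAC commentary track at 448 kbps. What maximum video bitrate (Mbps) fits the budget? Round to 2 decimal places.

11.22 Mbps

Budget: 3.0 GB = 24000.0 Mb.
Total bitrate budget: 24000.0 Mb / 2040 s = 11.765 Mbps.
Audio total: 96 + 448 = 544 kbps = 0.544 Mbps.
Video: 11.765 − 0.544 = 11.221 Mbps.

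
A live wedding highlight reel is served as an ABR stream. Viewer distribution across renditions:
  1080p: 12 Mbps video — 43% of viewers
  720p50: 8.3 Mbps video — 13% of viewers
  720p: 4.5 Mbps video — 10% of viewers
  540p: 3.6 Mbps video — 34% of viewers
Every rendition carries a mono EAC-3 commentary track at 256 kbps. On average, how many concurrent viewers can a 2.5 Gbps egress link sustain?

Audio: 256 kbps = 0.256 Mbps.
Average per-viewer bitrate: 0.43×12.256 + 0.13×8.556 + 0.10×4.756 + 0.34×3.856 = 8.169 Mbps.
2.5 Gbps = 2,500 Mbps; 2,500 / 8.169 = 306.04 → 306.

306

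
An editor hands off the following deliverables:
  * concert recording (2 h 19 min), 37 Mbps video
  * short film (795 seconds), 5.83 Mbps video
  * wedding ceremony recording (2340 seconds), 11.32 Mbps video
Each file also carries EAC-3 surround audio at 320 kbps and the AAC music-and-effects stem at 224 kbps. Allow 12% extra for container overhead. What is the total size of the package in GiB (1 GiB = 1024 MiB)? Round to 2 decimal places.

45.11 GiB

Audio total: 320 + 224 = 544 kbps = 0.544 Mbps.
concert recording: 37.544 Mbps × 8340 s × 1.12 = 350691.0 Mb
short film: 6.374 Mbps × 795 s × 1.12 = 5675.4 Mb
wedding ceremony recording: 11.864 Mbps × 2340 s × 1.12 = 31093.2 Mb
Total: 387459.6 Mb = 48432.4 MB.
= 45.11 GiB.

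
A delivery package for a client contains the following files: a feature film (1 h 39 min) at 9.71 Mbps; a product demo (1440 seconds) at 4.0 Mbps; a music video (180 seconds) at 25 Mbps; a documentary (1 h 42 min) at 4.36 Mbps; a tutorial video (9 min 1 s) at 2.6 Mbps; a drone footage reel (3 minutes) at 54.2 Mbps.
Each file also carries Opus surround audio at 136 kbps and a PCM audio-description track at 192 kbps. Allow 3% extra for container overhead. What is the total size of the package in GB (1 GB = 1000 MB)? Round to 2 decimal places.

Audio total: 136 + 192 = 328 kbps = 0.328 Mbps.
feature film: 10.038 Mbps × 5940 s × 1.03 = 61414.5 Mb
product demo: 4.328 Mbps × 1440 s × 1.03 = 6419.3 Mb
music video: 25.328 Mbps × 180 s × 1.03 = 4695.8 Mb
documentary: 4.688 Mbps × 6120 s × 1.03 = 29551.3 Mb
tutorial video: 2.928 Mbps × 541 s × 1.03 = 1631.6 Mb
drone footage reel: 54.528 Mbps × 180 s × 1.03 = 10109.5 Mb
Total: 113821.9 Mb = 14227.7 MB.
= 14.23 GB.

14.23 GB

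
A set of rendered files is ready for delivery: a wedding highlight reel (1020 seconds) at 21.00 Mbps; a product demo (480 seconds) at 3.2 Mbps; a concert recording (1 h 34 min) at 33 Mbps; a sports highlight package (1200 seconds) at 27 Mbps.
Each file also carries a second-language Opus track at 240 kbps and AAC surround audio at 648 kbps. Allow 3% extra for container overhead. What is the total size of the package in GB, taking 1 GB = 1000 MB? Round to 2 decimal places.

Audio total: 240 + 648 = 888 kbps = 0.888 Mbps.
wedding highlight reel: 21.888 Mbps × 1020 s × 1.03 = 22995.5 Mb
product demo: 4.088 Mbps × 480 s × 1.03 = 2021.1 Mb
concert recording: 33.888 Mbps × 5640 s × 1.03 = 196862.2 Mb
sports highlight package: 27.888 Mbps × 1200 s × 1.03 = 34469.6 Mb
Total: 256348.4 Mb = 32043.5 MB.
= 32.04 GB.

32.04 GB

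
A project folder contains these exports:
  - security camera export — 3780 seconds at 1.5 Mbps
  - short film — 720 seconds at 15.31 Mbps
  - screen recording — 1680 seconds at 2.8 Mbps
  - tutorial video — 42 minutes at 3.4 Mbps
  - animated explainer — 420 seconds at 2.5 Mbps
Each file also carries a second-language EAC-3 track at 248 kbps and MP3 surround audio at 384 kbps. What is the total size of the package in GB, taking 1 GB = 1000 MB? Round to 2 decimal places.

4.60 GB

Audio total: 248 + 384 = 632 kbps = 0.632 Mbps.
security camera export: 2.132 Mbps × 3780 s = 8059.0 Mb
short film: 15.942 Mbps × 720 s = 11478.2 Mb
screen recording: 3.432 Mbps × 1680 s = 5765.8 Mb
tutorial video: 4.032 Mbps × 2520 s = 10160.6 Mb
animated explainer: 3.132 Mbps × 420 s = 1315.4 Mb
Total: 36779.0 Mb = 4597.4 MB.
= 4.597 GB.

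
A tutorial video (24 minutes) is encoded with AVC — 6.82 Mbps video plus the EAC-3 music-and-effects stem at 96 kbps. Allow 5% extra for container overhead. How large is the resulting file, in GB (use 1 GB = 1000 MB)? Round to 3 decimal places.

24 min = 1440 s
Audio: 96 kbps = 0.096 Mbps.
Total bitrate: 6.82 + 0.096 = 6.916 Mbps.
Stream data: 6.916 Mbps × 1440 s = 9959.0 Mb.
With 5% container overhead: ×1.05.
10,457 Mb ÷ 8 = 1,307 MB → 1.307 GB.

1.307 GB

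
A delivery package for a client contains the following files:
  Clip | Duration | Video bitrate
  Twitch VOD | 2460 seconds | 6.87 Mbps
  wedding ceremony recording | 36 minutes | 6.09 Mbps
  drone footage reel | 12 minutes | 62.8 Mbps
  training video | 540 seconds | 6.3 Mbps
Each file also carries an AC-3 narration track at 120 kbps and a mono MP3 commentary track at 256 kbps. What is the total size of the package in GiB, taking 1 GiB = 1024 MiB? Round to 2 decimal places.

9.42 GiB

Audio total: 120 + 256 = 376 kbps = 0.376 Mbps.
Twitch VOD: 7.246 Mbps × 2460 s = 17825.2 Mb
wedding ceremony recording: 6.466 Mbps × 2160 s = 13966.6 Mb
drone footage reel: 63.176 Mbps × 720 s = 45486.7 Mb
training video: 6.676 Mbps × 540 s = 3605.0 Mb
Total: 80883.5 Mb = 10110.4 MB.
= 9.416 GiB.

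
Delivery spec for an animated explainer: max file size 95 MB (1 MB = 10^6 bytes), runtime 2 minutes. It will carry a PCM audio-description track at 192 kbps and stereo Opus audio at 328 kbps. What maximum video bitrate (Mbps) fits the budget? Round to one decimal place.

5.8 Mbps

Budget: 95 MB = 760.0 Mb.
2 min = 120 s
Total bitrate budget: 760.0 Mb / 120 s = 6.333 Mbps.
Audio total: 192 + 328 = 520 kbps = 0.520 Mbps.
Video: 6.333 − 0.520 = 5.813 Mbps.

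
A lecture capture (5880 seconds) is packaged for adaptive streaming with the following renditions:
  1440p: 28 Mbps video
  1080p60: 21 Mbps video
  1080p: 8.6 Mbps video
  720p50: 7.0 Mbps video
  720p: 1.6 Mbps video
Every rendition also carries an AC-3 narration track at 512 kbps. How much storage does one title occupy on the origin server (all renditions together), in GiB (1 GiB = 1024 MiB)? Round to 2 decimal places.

47.07 GiB

Audio: 512 kbps = 0.512 Mbps.
Sum of rendition bitrates: (28+0.512) + (21+0.512) + (8.6+0.512) + (7.0+0.512) + (1.6+0.512) = 68.760 Mbps.
× 5880 s = 404,309 Mb = 50,539 MB = 47.07 GiB.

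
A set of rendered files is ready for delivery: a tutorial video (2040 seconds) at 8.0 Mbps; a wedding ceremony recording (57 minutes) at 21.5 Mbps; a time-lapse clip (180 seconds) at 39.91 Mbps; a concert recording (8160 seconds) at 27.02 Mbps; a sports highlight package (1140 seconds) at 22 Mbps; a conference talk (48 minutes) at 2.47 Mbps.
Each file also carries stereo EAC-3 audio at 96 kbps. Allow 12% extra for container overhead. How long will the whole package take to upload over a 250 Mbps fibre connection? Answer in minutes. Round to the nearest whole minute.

26 minutes

Audio: 96 kbps = 0.096 Mbps.
tutorial video: 8.096 Mbps × 2040 s × 1.12 = 18497.7 Mb
wedding ceremony recording: 21.596 Mbps × 3420 s × 1.12 = 82721.3 Mb
time-lapse clip: 40.006 Mbps × 180 s × 1.12 = 8065.2 Mb
concert recording: 27.116 Mbps × 8160 s × 1.12 = 247818.5 Mb
sports highlight package: 22.096 Mbps × 1140 s × 1.12 = 28212.2 Mb
conference talk: 2.566 Mbps × 2880 s × 1.12 = 8276.9 Mb
Total: 393591.9 Mb = 49199.0 MB.
At 250 Mbps: 393591.9 / 250 = 1574 s ≈ 26.2 minutes.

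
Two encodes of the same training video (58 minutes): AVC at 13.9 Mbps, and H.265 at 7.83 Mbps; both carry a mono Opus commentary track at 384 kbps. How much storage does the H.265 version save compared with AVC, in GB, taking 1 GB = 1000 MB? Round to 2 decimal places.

2.64 GB

58 min = 3480 s
Audio: 384 kbps = 0.384 Mbps.
AVC: 14.284 Mbps × 3480 s = 49708.3 Mb = 6.214 GB.
H.265: 8.214 Mbps × 3480 s = 28584.7 Mb = 3.573 GB.
Saving: 6.214 − 3.573 = 2.640 GB.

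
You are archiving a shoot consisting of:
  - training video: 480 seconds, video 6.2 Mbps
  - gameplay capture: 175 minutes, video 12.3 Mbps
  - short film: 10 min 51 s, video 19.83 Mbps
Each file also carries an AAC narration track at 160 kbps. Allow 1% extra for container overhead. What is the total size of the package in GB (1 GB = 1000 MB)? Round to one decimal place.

Audio: 160 kbps = 0.160 Mbps.
training video: 6.360 Mbps × 480 s × 1.01 = 3083.3 Mb
gameplay capture: 12.460 Mbps × 10500 s × 1.01 = 132138.3 Mb
short film: 19.990 Mbps × 651 s × 1.01 = 13143.6 Mb
Total: 148365.3 Mb = 18545.7 MB.
= 18.55 GB.

18.5 GB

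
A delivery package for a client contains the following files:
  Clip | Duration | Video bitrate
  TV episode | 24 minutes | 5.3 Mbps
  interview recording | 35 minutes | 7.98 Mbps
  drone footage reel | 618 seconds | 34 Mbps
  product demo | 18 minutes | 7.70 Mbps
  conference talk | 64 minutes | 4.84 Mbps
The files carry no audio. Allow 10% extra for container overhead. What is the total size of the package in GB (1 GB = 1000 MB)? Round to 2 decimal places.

9.94 GB

TV episode: 5.300 Mbps × 1440 s × 1.10 = 8395.2 Mb
interview recording: 7.980 Mbps × 2100 s × 1.10 = 18433.8 Mb
drone footage reel: 34.000 Mbps × 618 s × 1.10 = 23113.2 Mb
product demo: 7.700 Mbps × 1080 s × 1.10 = 9147.6 Mb
conference talk: 4.840 Mbps × 3840 s × 1.10 = 20444.2 Mb
Total: 79534.0 Mb = 9941.7 MB.
= 9.942 GB.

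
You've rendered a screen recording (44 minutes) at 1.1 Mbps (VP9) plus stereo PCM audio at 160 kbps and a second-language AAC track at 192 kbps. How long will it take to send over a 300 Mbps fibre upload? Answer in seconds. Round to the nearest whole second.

44 min = 2640 s
Audio total: 160 + 192 = 352 kbps = 0.352 Mbps.
Total bitrate: 1.452 Mbps.
File: 1.452 Mbps × 2640 s = 3833.3 Mb.
At 300 Mbps: 3833.3 / 300 = 12.8 s ≈ 12.8 seconds.

13 seconds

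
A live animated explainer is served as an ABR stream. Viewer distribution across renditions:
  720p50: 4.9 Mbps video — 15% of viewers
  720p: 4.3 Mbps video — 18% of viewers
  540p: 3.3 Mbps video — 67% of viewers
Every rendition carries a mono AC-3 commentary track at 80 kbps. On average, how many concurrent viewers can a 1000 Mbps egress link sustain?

Audio: 80 kbps = 0.080 Mbps.
Average per-viewer bitrate: 0.15×4.980 + 0.18×4.380 + 0.67×3.380 = 3.800 Mbps.
1000 Mbps = 1,000 Mbps; 1,000 / 3.800 = 263.16 → 263.

263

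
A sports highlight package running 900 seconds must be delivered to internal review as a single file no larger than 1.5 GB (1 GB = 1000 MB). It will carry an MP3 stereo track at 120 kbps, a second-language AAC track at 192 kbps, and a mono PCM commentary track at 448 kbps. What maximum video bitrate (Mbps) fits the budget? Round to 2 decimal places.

12.57 Mbps

Budget: 1.5 GB = 12000.0 Mb.
Total bitrate budget: 12000.0 Mb / 900 s = 13.333 Mbps.
Audio total: 120 + 192 + 448 = 760 kbps = 0.760 Mbps.
Video: 13.333 − 0.760 = 12.573 Mbps.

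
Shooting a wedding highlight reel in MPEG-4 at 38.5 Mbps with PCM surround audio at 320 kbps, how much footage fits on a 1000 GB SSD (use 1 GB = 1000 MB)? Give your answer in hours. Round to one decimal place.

57.2 hours

Audio: 320 kbps = 0.320 Mbps.
Total bitrate: 38.5 + 0.320 = 38.820 Mbps.
Capacity: 1000 GB = 8,000,000 Mb.
Recording time: 8,000,000 / 38.820 = 206,079 s ≈ 57.2 hours.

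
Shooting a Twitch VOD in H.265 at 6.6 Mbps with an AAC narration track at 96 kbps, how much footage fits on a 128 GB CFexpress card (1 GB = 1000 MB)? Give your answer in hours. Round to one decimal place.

Audio: 96 kbps = 0.096 Mbps.
Total bitrate: 6.6 + 0.096 = 6.696 Mbps.
Capacity: 128 GB = 1,024,000 Mb.
Recording time: 1,024,000 / 6.696 = 152,927 s ≈ 42.5 hours.

42.5 hours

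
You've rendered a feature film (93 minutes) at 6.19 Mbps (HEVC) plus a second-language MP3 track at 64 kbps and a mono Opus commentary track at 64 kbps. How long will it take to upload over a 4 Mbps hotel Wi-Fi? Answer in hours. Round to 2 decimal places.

2.45 hours

93 min = 5580 s
Audio total: 64 + 64 = 128 kbps = 0.128 Mbps.
Total bitrate: 6.318 Mbps.
File: 6.318 Mbps × 5580 s = 35254.4 Mb.
At 4 Mbps: 35254.4 / 4 = 8813.6 s ≈ 2.45 hours.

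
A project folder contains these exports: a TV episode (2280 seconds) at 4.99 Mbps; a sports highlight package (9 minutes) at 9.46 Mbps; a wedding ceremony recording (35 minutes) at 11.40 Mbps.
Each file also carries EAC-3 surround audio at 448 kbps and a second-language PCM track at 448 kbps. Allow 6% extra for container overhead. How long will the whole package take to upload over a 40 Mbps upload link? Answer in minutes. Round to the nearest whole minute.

Audio total: 448 + 448 = 896 kbps = 0.896 Mbps.
TV episode: 5.886 Mbps × 2280 s × 1.06 = 14225.3 Mb
sports highlight package: 10.356 Mbps × 540 s × 1.06 = 5927.8 Mb
wedding ceremony recording: 12.296 Mbps × 2100 s × 1.06 = 27370.9 Mb
Total: 47524.0 Mb = 5940.5 MB.
At 40 Mbps: 47524.0 / 40 = 1188 s ≈ 19.8 minutes.

20 minutes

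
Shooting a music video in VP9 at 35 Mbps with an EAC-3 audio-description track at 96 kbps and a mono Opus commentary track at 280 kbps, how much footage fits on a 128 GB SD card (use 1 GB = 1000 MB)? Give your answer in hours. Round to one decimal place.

8.0 hours

Audio total: 96 + 280 = 376 kbps = 0.376 Mbps.
Total bitrate: 35 + 0.376 = 35.376 Mbps.
Capacity: 128 GB = 1,024,000 Mb.
Recording time: 1,024,000 / 35.376 = 28,946 s ≈ 8.04 hours.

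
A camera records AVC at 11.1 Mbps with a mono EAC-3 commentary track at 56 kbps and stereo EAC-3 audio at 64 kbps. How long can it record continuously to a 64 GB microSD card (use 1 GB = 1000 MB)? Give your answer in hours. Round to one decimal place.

Audio total: 56 + 64 = 120 kbps = 0.120 Mbps.
Total bitrate: 11.1 + 0.120 = 11.220 Mbps.
Capacity: 64 GB = 512,000 Mb.
Recording time: 512,000 / 11.220 = 45,633 s ≈ 12.7 hours.

12.7 hours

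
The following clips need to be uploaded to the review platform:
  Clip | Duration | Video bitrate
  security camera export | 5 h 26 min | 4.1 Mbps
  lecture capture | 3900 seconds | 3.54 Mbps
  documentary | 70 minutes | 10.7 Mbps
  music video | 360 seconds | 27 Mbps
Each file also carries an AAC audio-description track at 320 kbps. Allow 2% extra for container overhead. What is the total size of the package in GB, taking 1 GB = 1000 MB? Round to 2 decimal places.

20.10 GB

Audio: 320 kbps = 0.320 Mbps.
security camera export: 4.420 Mbps × 19560 s × 1.02 = 88184.3 Mb
lecture capture: 3.860 Mbps × 3900 s × 1.02 = 15355.1 Mb
documentary: 11.020 Mbps × 4200 s × 1.02 = 47209.7 Mb
music video: 27.320 Mbps × 360 s × 1.02 = 10031.9 Mb
Total: 160781.0 Mb = 20097.6 MB.
= 20.10 GB.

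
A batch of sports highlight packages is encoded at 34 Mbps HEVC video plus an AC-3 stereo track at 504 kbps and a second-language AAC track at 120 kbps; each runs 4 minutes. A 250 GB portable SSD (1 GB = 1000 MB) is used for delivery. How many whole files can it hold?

4 min = 240 s
Audio total: 504 + 120 = 624 kbps = 0.624 Mbps.
Total bitrate: 34.624 Mbps.
Per item: 34.624 Mbps × 240 s = 8,310 Mb = 1,039 MB.
Capacity: 250 GB = 2,000,000 Mb; 240.68 items → 240 complete.

240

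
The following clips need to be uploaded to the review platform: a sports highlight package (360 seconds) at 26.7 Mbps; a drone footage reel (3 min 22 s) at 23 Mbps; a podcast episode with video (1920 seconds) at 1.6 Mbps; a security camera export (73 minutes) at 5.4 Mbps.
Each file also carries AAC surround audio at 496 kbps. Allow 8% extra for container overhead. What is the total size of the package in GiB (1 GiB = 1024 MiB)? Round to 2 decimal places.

5.58 GiB

Audio: 496 kbps = 0.496 Mbps.
sports highlight package: 27.196 Mbps × 360 s × 1.08 = 10573.8 Mb
drone footage reel: 23.496 Mbps × 202 s × 1.08 = 5125.9 Mb
podcast episode with video: 2.096 Mbps × 1920 s × 1.08 = 4346.3 Mb
security camera export: 5.896 Mbps × 4380 s × 1.08 = 27890.4 Mb
Total: 47936.4 Mb = 5992.0 MB.
= 5.581 GiB.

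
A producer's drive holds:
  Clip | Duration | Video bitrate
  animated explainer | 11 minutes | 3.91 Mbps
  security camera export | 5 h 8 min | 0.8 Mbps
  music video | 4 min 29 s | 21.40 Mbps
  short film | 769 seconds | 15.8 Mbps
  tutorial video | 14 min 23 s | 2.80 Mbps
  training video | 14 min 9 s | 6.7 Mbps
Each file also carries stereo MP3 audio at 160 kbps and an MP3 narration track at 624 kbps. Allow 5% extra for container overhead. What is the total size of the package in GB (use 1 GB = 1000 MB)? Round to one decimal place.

Audio total: 160 + 624 = 784 kbps = 0.784 Mbps.
animated explainer: 4.694 Mbps × 660 s × 1.05 = 3252.9 Mb
security camera export: 1.584 Mbps × 18480 s × 1.05 = 30735.9 Mb
music video: 22.184 Mbps × 269 s × 1.05 = 6265.9 Mb
short film: 16.584 Mbps × 769 s × 1.05 = 13390.8 Mb
tutorial video: 3.584 Mbps × 863 s × 1.05 = 3247.6 Mb
training video: 7.484 Mbps × 849 s × 1.05 = 6671.6 Mb
Total: 63564.8 Mb = 7945.6 MB.
= 7.946 GB.

7.9 GB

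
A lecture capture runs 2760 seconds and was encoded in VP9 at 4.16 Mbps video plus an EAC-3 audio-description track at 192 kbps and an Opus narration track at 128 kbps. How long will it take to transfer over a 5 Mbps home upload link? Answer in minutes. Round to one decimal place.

Audio total: 192 + 128 = 320 kbps = 0.320 Mbps.
Total bitrate: 4.480 Mbps.
File: 4.480 Mbps × 2760 s = 12364.8 Mb.
At 5 Mbps: 12364.8 / 5 = 2473.0 s ≈ 41.2 minutes.

41.2 minutes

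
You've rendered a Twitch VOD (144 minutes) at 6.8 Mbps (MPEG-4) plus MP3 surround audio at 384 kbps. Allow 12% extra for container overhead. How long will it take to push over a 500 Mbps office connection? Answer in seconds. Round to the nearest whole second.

144 min = 8640 s
Audio: 384 kbps = 0.384 Mbps.
Total bitrate: 7.184 Mbps.
File: 7.184 Mbps × 8640 s = 62069.8 Mb.
With 12% container overhead: ×1.12. → 69518.1 Mb.
At 500 Mbps: 69518.1 / 500 = 139.0 s ≈ 139 seconds.

139 seconds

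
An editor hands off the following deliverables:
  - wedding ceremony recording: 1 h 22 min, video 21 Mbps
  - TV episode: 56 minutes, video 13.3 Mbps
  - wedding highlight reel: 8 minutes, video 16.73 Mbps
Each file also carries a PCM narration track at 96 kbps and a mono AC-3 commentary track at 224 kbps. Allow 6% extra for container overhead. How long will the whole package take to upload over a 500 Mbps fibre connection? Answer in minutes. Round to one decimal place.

5.6 minutes

Audio total: 96 + 224 = 320 kbps = 0.320 Mbps.
wedding ceremony recording: 21.320 Mbps × 4920 s × 1.06 = 111188.1 Mb
TV episode: 13.620 Mbps × 3360 s × 1.06 = 48509.0 Mb
wedding highlight reel: 17.050 Mbps × 480 s × 1.06 = 8675.0 Mb
Total: 168372.1 Mb = 21046.5 MB.
At 500 Mbps: 168372.1 / 500 = 337 s ≈ 5.61 minutes.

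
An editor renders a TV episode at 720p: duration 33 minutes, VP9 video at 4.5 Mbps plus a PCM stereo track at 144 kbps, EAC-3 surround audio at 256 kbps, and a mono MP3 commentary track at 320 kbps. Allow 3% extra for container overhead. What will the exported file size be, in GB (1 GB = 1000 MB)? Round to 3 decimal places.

33 min = 1980 s
Audio total: 144 + 256 + 320 = 720 kbps = 0.720 Mbps.
Total bitrate: 4.5 + 0.720 = 5.220 Mbps.
Stream data: 5.220 Mbps × 1980 s = 10335.6 Mb.
With 3% container overhead: ×1.03.
10,646 Mb ÷ 8 = 1,331 MB → 1.331 GB.

1.331 GB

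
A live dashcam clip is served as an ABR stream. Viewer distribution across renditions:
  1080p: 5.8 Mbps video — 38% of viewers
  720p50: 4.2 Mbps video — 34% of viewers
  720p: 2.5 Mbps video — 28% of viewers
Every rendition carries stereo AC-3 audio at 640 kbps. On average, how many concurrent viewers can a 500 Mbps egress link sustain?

100

Audio: 640 kbps = 0.640 Mbps.
Average per-viewer bitrate: 0.38×6.440 + 0.34×4.840 + 0.28×3.140 = 4.972 Mbps.
500 Mbps = 500.0 Mbps; 500.0 / 4.972 = 100.56 → 100.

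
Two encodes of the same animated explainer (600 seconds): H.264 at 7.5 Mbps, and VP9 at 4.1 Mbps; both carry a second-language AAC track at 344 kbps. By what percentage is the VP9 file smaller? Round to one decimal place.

Audio: 344 kbps = 0.344 Mbps.
H.264: 7.844 Mbps × 600 s = 4706.4 Mb = 0.588 GB.
VP9: 4.444 Mbps × 600 s = 2666.4 Mb = 0.333 GB.
Reduction: (1 − 0.333/0.588) × 100 = 43.35%.

43.3%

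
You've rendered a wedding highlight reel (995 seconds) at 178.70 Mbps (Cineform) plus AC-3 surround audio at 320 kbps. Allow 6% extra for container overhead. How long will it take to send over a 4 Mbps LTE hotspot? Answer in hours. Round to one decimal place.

Audio: 320 kbps = 0.320 Mbps.
Total bitrate: 179.020 Mbps.
File: 179.020 Mbps × 995 s = 178124.9 Mb.
With 6% container overhead: ×1.06. → 188812.4 Mb.
At 4 Mbps: 188812.4 / 4 = 47203.1 s ≈ 13.1 hours.

13.1 hours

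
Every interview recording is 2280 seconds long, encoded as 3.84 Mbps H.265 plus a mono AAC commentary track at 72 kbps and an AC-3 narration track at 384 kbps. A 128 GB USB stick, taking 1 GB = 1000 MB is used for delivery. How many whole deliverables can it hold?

Audio total: 72 + 384 = 456 kbps = 0.456 Mbps.
Total bitrate: 4.296 Mbps.
Per item: 4.296 Mbps × 2280 s = 9,795 Mb = 1,224 MB.
Capacity: 128 GB = 1,024,000 Mb; 104.54 items → 104 complete.

104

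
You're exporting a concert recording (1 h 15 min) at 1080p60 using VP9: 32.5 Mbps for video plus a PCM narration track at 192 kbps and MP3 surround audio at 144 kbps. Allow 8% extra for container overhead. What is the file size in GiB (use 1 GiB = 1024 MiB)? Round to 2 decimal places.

18.58 GiB

1 h 15 min = 75 min = 4500 s
Audio total: 192 + 144 = 336 kbps = 0.336 Mbps.
Total bitrate: 32.5 + 0.336 = 32.836 Mbps.
Stream data: 32.836 Mbps × 4500 s = 147762.0 Mb.
With 8% container overhead: ×1.08.
159,583 Mb = 19,947,870,000 bytes ÷ 1,073,741,824 = 18.58 GiB.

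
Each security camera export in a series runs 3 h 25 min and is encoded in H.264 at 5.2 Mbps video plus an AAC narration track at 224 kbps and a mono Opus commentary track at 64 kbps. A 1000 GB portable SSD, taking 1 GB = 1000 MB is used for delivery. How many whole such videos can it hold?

3 h 25 min = 205 min = 12300 s
Audio total: 224 + 64 = 288 kbps = 0.288 Mbps.
Total bitrate: 5.488 Mbps.
Per item: 5.488 Mbps × 12300 s = 67,502 Mb = 8,438 MB.
Capacity: 1000 GB = 8,000,000 Mb; 118.51 items → 118 complete.

118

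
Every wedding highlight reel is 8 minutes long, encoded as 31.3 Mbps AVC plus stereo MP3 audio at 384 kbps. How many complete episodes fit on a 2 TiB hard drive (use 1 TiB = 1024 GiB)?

1156

8 min = 480 s
Audio: 384 kbps = 0.384 Mbps.
Total bitrate: 31.684 Mbps.
Per item: 31.684 Mbps × 480 s = 15,208 Mb = 1,901 MB.
Capacity: 2 TiB = 17,592,186 Mb; 1156.75 items → 1156 complete.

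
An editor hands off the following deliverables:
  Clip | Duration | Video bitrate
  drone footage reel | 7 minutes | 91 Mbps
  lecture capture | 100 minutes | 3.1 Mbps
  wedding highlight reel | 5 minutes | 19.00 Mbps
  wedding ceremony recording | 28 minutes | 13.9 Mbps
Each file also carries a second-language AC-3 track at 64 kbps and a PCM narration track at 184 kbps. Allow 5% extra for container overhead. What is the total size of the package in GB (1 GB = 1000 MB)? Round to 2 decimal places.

11.54 GB

Audio total: 64 + 184 = 248 kbps = 0.248 Mbps.
drone footage reel: 91.248 Mbps × 420 s × 1.05 = 40240.4 Mb
lecture capture: 3.348 Mbps × 6000 s × 1.05 = 21092.4 Mb
wedding highlight reel: 19.248 Mbps × 300 s × 1.05 = 6063.1 Mb
wedding ceremony recording: 14.148 Mbps × 1680 s × 1.05 = 24957.1 Mb
Total: 92353.0 Mb = 11544.1 MB.
= 11.54 GB.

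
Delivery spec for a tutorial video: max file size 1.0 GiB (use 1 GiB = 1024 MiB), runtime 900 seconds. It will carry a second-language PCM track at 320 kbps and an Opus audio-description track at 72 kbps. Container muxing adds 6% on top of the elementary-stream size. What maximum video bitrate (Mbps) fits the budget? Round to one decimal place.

Budget: 1.0 GiB = 8589.9 Mb.
Stream payload after overhead: 8589.9 / 1.06 = 8103.7 Mb.
Total bitrate budget: 8103.7 Mb / 900 s = 9.004 Mbps.
Audio total: 320 + 72 = 392 kbps = 0.392 Mbps.
Video: 9.004 − 0.392 = 8.612 Mbps.

8.6 Mbps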